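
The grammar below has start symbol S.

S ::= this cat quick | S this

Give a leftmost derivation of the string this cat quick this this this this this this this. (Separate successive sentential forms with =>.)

S => S this   [S ::= S this]
S this => S this this   [S ::= S this]
S this this => S this this this   [S ::= S this]
S this this this => S this this this this   [S ::= S this]
S this this this this => S this this this this this   [S ::= S this]
S this this this this this => S this this this this this this   [S ::= S this]
S this this this this this this => S this this this this this this this   [S ::= S this]
S this this this this this this this => this cat quick this this this this this this this   [S ::= this cat quick]

S => S this => S this this => S this this this => S this this this this => S this this this this this => S this this this this this this => S this this this this this this this => this cat quick this this this this this this this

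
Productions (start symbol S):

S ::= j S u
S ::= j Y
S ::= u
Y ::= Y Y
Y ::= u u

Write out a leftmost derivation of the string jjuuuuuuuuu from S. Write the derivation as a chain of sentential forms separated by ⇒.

S⇒jSu⇒jjYu⇒jjYYu⇒jjYYYu⇒jjYYYYu⇒jjuuYYYu⇒jjuuuuYYu⇒jjuuuuuuYu⇒jjuuuuuuuuu

S ⇒ jSu   [S ::= j S u]
jSu ⇒ jjYu   [S ::= j Y]
jjYu ⇒ jjYYu   [Y ::= Y Y]
jjYYu ⇒ jjYYYu   [Y ::= Y Y]
jjYYYu ⇒ jjYYYYu   [Y ::= Y Y]
jjYYYYu ⇒ jjuuYYYu   [Y ::= u u]
jjuuYYYu ⇒ jjuuuuYYu   [Y ::= u u]
jjuuuuYYu ⇒ jjuuuuuuYu   [Y ::= u u]
jjuuuuuuYu ⇒ jjuuuuuuuuu   [Y ::= u u]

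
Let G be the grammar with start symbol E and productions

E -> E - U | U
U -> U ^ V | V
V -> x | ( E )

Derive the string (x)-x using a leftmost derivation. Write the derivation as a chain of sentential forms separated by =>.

E => E-U   [E -> E - U]
E-U => U-U   [E -> U]
U-U => V-U   [U -> V]
V-U => (E)-U   [V -> ( E )]
(E)-U => (U)-U   [E -> U]
(U)-U => (V)-U   [U -> V]
(V)-U => (x)-U   [V -> x]
(x)-U => (x)-V   [U -> V]
(x)-V => (x)-x   [V -> x]

E=>E-U=>U-U=>V-U=>(E)-U=>(U)-U=>(V)-U=>(x)-U=>(x)-V=>(x)-x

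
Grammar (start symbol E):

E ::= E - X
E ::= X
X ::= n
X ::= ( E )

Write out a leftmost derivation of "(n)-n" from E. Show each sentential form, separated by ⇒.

E ⇒ E-X   [E ::= E - X]
E-X ⇒ X-X   [E ::= X]
X-X ⇒ (E)-X   [X ::= ( E )]
(E)-X ⇒ (X)-X   [E ::= X]
(X)-X ⇒ (n)-X   [X ::= n]
(n)-X ⇒ (n)-n   [X ::= n]

E ⇒ E-X ⇒ X-X ⇒ (E)-X ⇒ (X)-X ⇒ (n)-X ⇒ (n)-n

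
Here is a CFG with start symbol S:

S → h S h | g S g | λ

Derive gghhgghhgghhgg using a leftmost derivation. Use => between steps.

S => gSg => ggSgg => gghShgg => gghhShhgg => gghhgSghhgg => gghhggSgghhgg => gghhgghShgghhgg => gghhgghhgghhgg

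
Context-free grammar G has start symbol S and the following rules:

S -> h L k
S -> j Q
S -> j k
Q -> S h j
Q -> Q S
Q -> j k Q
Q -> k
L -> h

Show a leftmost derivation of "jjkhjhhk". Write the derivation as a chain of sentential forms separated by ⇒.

S ⇒ jQ ⇒ jQS ⇒ jShjS ⇒ jjkhjS ⇒ jjkhjhLk ⇒ jjkhjhhk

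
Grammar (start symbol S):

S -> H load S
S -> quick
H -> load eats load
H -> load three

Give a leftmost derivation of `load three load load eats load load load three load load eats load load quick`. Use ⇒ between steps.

S ⇒ H load S ⇒ load three load S ⇒ load three load H load S ⇒ load three load load eats load load S ⇒ load three load load eats load load H load S ⇒ load three load load eats load load load three load S ⇒ load three load load eats load load load three load H load S ⇒ load three load load eats load load load three load load eats load load S ⇒ load three load load eats load load load three load load eats load load quick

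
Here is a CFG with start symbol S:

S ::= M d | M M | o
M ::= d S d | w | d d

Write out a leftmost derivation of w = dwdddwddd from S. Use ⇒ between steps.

S ⇒ MM ⇒ dSdM ⇒ dMddM ⇒ dwddM ⇒ dwdddSd ⇒ dwdddMMd ⇒ dwdddwMd ⇒ dwdddwddd

S ⇒ MM   [S ::= M M]
MM ⇒ dSdM   [M ::= d S d]
dSdM ⇒ dMddM   [S ::= M d]
dMddM ⇒ dwddM   [M ::= w]
dwddM ⇒ dwdddSd   [M ::= d S d]
dwdddSd ⇒ dwdddMMd   [S ::= M M]
dwdddMMd ⇒ dwdddwMd   [M ::= w]
dwdddwMd ⇒ dwdddwddd   [M ::= d d]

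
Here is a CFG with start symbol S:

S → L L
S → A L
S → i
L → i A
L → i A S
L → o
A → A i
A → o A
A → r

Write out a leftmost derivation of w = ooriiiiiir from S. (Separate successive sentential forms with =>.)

S=>AL=>AiL=>AiiL=>AiiiL=>oAiiiL=>oAiiiiL=>ooAiiiiL=>ooAiiiiiL=>ooriiiiiL=>ooriiiiiiA=>ooriiiiiir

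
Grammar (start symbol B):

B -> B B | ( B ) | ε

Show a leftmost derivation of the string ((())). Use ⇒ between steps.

B ⇒ BB ⇒ (B)B ⇒ (BB)B ⇒ ((B)B)B ⇒ ((BB)B)B ⇒ (((B)B)B)B ⇒ ((()B)B)B ⇒ ((())B)B ⇒ ((()))B ⇒ ((()))

B ⇒ BB   [B -> B B]
BB ⇒ (B)B   [B -> ( B )]
(B)B ⇒ (BB)B   [B -> B B]
(BB)B ⇒ ((B)B)B   [B -> ( B )]
((B)B)B ⇒ ((BB)B)B   [B -> B B]
((BB)B)B ⇒ (((B)B)B)B   [B -> ( B )]
(((B)B)B)B ⇒ ((()B)B)B   [B -> ε]
((()B)B)B ⇒ ((())B)B   [B -> ε]
((())B)B ⇒ ((()))B   [B -> ε]
((()))B ⇒ ((()))   [B -> ε]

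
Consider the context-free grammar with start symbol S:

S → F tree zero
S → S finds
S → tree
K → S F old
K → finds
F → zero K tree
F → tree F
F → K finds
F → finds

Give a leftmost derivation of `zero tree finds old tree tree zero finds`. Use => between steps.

S => S finds => F tree zero finds => zero K tree tree zero finds => zero S F old tree tree zero finds => zero tree F old tree tree zero finds => zero tree finds old tree tree zero finds

S => S finds   [S → S finds]
S finds => F tree zero finds   [S → F tree zero]
F tree zero finds => zero K tree tree zero finds   [F → zero K tree]
zero K tree tree zero finds => zero S F old tree tree zero finds   [K → S F old]
zero S F old tree tree zero finds => zero tree F old tree tree zero finds   [S → tree]
zero tree F old tree tree zero finds => zero tree finds old tree tree zero finds   [F → finds]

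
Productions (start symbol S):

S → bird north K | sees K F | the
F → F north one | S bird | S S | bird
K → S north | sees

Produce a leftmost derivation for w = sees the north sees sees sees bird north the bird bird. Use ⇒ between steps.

S ⇒ sees K F ⇒ sees S north F ⇒ sees the north F ⇒ sees the north S bird ⇒ sees the north sees K F bird ⇒ sees the north sees S north F bird ⇒ sees the north sees sees K F north F bird ⇒ sees the north sees sees sees F north F bird ⇒ sees the north sees sees sees bird north F bird ⇒ sees the north sees sees sees bird north S bird bird ⇒ sees the north sees sees sees bird north the bird bird

S ⇒ sees K F   [S → sees K F]
sees K F ⇒ sees S north F   [K → S north]
sees S north F ⇒ sees the north F   [S → the]
sees the north F ⇒ sees the north S bird   [F → S bird]
sees the north S bird ⇒ sees the north sees K F bird   [S → sees K F]
sees the north sees K F bird ⇒ sees the north sees S north F bird   [K → S north]
sees the north sees S north F bird ⇒ sees the north sees sees K F north F bird   [S → sees K F]
sees the north sees sees K F north F bird ⇒ sees the north sees sees sees F north F bird   [K → sees]
sees the north sees sees sees F north F bird ⇒ sees the north sees sees sees bird north F bird   [F → bird]
sees the north sees sees sees bird north F bird ⇒ sees the north sees sees sees bird north S bird bird   [F → S bird]
sees the north sees sees sees bird north S bird bird ⇒ sees the north sees sees sees bird north the bird bird   [S → the]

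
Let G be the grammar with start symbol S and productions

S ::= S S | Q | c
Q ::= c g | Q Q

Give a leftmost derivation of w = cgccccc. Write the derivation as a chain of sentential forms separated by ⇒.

S ⇒ SS ⇒ QS ⇒ cgS ⇒ cgSS ⇒ cgSSS ⇒ cgSSSS ⇒ cgSSSSS ⇒ cgcSSSS ⇒ cgccSSS ⇒ cgcccSS ⇒ cgccccS ⇒ cgccccc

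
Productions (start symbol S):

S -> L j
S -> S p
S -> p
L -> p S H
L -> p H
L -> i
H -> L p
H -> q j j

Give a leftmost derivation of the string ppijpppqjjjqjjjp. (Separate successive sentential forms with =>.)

S=>Sp=>Ljp=>pSHjp=>pLjHjp=>ppSHjHjp=>ppSpHjHjp=>ppSppHjHjp=>ppSpppHjHjp=>ppLjpppHjHjp=>ppijpppHjHjp=>ppijpppqjjjHjp=>ppijpppqjjjqjjjp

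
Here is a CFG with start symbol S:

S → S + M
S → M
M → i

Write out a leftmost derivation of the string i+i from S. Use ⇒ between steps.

S⇒S+M⇒M+M⇒i+M⇒i+i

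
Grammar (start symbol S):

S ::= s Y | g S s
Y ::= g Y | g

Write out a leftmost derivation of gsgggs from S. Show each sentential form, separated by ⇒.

S ⇒ gSs   [S ::= g S s]
gSs ⇒ gsYs   [S ::= s Y]
gsYs ⇒ gsgYs   [Y ::= g Y]
gsgYs ⇒ gsggYs   [Y ::= g Y]
gsggYs ⇒ gsgggs   [Y ::= g]

S ⇒ gSs ⇒ gsYs ⇒ gsgYs ⇒ gsggYs ⇒ gsgggs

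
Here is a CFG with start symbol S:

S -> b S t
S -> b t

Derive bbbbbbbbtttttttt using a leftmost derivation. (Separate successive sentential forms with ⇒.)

S ⇒ bSt   [S -> b S t]
bSt ⇒ bbStt   [S -> b S t]
bbStt ⇒ bbbSttt   [S -> b S t]
bbbSttt ⇒ bbbbStttt   [S -> b S t]
bbbbStttt ⇒ bbbbbSttttt   [S -> b S t]
bbbbbSttttt ⇒ bbbbbbStttttt   [S -> b S t]
bbbbbbStttttt ⇒ bbbbbbbSttttttt   [S -> b S t]
bbbbbbbSttttttt ⇒ bbbbbbbbtttttttt   [S -> b t]

S ⇒ bSt ⇒ bbStt ⇒ bbbSttt ⇒ bbbbStttt ⇒ bbbbbSttttt ⇒ bbbbbbStttttt ⇒ bbbbbbbSttttttt ⇒ bbbbbbbbtttttttt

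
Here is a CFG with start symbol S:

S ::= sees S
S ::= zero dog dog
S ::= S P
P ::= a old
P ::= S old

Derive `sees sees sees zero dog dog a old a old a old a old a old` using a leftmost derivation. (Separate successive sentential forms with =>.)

S => S P => S P P => sees S P P => sees S P P P => sees S P P P P => sees sees S P P P P => sees sees sees S P P P P => sees sees sees S P P P P P => sees sees sees zero dog dog P P P P P => sees sees sees zero dog dog a old P P P P => sees sees sees zero dog dog a old a old P P P => sees sees sees zero dog dog a old a old a old P P => sees sees sees zero dog dog a old a old a old a old P => sees sees sees zero dog dog a old a old a old a old a old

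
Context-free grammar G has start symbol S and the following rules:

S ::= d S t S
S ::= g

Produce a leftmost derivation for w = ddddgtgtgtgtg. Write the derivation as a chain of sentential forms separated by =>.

S => dStS => ddStStS => dddStStStS => ddddStStStStS => ddddgtStStStS => ddddgtgtStStS => ddddgtgtgtStS => ddddgtgtgtgtS => ddddgtgtgtgtg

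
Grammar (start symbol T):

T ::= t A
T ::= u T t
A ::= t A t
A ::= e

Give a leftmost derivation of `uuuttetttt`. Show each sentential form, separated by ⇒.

T ⇒ uTt ⇒ uuTtt ⇒ uuuTttt ⇒ uuutAttt ⇒ uuuttAtttt ⇒ uuuttetttt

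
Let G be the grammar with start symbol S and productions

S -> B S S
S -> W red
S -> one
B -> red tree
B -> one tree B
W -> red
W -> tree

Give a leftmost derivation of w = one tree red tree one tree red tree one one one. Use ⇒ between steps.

S ⇒ B S S ⇒ one tree B S S ⇒ one tree red tree S S ⇒ one tree red tree B S S S ⇒ one tree red tree one tree B S S S ⇒ one tree red tree one tree red tree S S S ⇒ one tree red tree one tree red tree one S S ⇒ one tree red tree one tree red tree one one S ⇒ one tree red tree one tree red tree one one one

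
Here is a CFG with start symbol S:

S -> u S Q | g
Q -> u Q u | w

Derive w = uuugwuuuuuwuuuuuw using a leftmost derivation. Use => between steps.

S => uSQ => uuSQQ => uuuSQQQ => uuugQQQ => uuugwQQ => uuugwuQuQ => uuugwuuQuuQ => uuugwuuuQuuuQ => uuugwuuuuQuuuuQ => uuugwuuuuuQuuuuuQ => uuugwuuuuuwuuuuuQ => uuugwuuuuuwuuuuuw

S => uSQ   [S -> u S Q]
uSQ => uuSQQ   [S -> u S Q]
uuSQQ => uuuSQQQ   [S -> u S Q]
uuuSQQQ => uuugQQQ   [S -> g]
uuugQQQ => uuugwQQ   [Q -> w]
uuugwQQ => uuugwuQuQ   [Q -> u Q u]
uuugwuQuQ => uuugwuuQuuQ   [Q -> u Q u]
uuugwuuQuuQ => uuugwuuuQuuuQ   [Q -> u Q u]
uuugwuuuQuuuQ => uuugwuuuuQuuuuQ   [Q -> u Q u]
uuugwuuuuQuuuuQ => uuugwuuuuuQuuuuuQ   [Q -> u Q u]
uuugwuuuuuQuuuuuQ => uuugwuuuuuwuuuuuQ   [Q -> w]
uuugwuuuuuwuuuuuQ => uuugwuuuuuwuuuuuw   [Q -> w]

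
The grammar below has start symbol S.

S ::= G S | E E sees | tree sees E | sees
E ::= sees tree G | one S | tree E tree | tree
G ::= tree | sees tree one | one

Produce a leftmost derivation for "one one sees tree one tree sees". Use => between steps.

S => G S => one S => one G S => one one S => one one E E sees => one one sees tree G E sees => one one sees tree one E sees => one one sees tree one tree sees

S => G S   [S ::= G S]
G S => one S   [G ::= one]
one S => one G S   [S ::= G S]
one G S => one one S   [G ::= one]
one one S => one one E E sees   [S ::= E E sees]
one one E E sees => one one sees tree G E sees   [E ::= sees tree G]
one one sees tree G E sees => one one sees tree one E sees   [G ::= one]
one one sees tree one E sees => one one sees tree one tree sees   [E ::= tree]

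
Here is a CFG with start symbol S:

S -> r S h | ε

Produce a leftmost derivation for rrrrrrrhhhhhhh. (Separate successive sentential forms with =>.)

S => rSh   [S -> r S h]
rSh => rrShh   [S -> r S h]
rrShh => rrrShhh   [S -> r S h]
rrrShhh => rrrrShhhh   [S -> r S h]
rrrrShhhh => rrrrrShhhhh   [S -> r S h]
rrrrrShhhhh => rrrrrrShhhhhh   [S -> r S h]
rrrrrrShhhhhh => rrrrrrrShhhhhhh   [S -> r S h]
rrrrrrrShhhhhhh => rrrrrrrhhhhhhh   [S -> ε]

S => rSh => rrShh => rrrShhh => rrrrShhhh => rrrrrShhhhh => rrrrrrShhhhhh => rrrrrrrShhhhhhh => rrrrrrrhhhhhhh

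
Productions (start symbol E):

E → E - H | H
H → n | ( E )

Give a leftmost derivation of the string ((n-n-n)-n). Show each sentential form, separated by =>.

E => H => (E) => (E-H) => (H-H) => ((E)-H) => ((E-H)-H) => ((E-H-H)-H) => ((H-H-H)-H) => ((n-H-H)-H) => ((n-n-H)-H) => ((n-n-n)-H) => ((n-n-n)-n)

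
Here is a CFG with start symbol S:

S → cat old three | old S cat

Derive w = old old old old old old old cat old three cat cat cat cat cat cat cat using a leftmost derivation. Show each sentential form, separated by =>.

S => old S cat => old old S cat cat => old old old S cat cat cat => old old old old S cat cat cat cat => old old old old old S cat cat cat cat cat => old old old old old old S cat cat cat cat cat cat => old old old old old old old S cat cat cat cat cat cat cat => old old old old old old old cat old three cat cat cat cat cat cat cat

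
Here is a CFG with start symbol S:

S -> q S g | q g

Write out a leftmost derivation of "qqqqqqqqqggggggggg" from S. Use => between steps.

S => qSg => qqSgg => qqqSggg => qqqqSgggg => qqqqqSggggg => qqqqqqSgggggg => qqqqqqqSggggggg => qqqqqqqqSgggggggg => qqqqqqqqqggggggggg

S => qSg   [S -> q S g]
qSg => qqSgg   [S -> q S g]
qqSgg => qqqSggg   [S -> q S g]
qqqSggg => qqqqSgggg   [S -> q S g]
qqqqSgggg => qqqqqSggggg   [S -> q S g]
qqqqqSggggg => qqqqqqSgggggg   [S -> q S g]
qqqqqqSgggggg => qqqqqqqSggggggg   [S -> q S g]
qqqqqqqSggggggg => qqqqqqqqSgggggggg   [S -> q S g]
qqqqqqqqSgggggggg => qqqqqqqqqggggggggg   [S -> q g]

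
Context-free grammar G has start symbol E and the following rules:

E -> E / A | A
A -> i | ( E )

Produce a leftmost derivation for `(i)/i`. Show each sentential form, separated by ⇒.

E ⇒ E/A   [E -> E / A]
E/A ⇒ A/A   [E -> A]
A/A ⇒ (E)/A   [A -> ( E )]
(E)/A ⇒ (A)/A   [E -> A]
(A)/A ⇒ (i)/A   [A -> i]
(i)/A ⇒ (i)/i   [A -> i]

E⇒E/A⇒A/A⇒(E)/A⇒(A)/A⇒(i)/A⇒(i)/i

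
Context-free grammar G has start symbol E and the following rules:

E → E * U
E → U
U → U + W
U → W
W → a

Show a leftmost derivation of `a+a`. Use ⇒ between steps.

E ⇒ U ⇒ U+W ⇒ W+W ⇒ a+W ⇒ a+a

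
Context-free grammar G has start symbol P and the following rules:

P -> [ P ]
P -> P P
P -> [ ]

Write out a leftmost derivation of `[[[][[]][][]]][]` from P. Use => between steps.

P => PP => [P]P => [[P]]P => [[PP]]P => [[PPP]]P => [[PPPP]]P => [[[]PPP]]P => [[[][P]PP]]P => [[[][[]]PP]]P => [[[][[]][]P]]P => [[[][[]][][]]]P => [[[][[]][][]]][]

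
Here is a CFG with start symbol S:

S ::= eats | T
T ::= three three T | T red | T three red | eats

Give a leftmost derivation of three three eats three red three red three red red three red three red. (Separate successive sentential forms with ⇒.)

S ⇒ T ⇒ T three red ⇒ T three red three red ⇒ T red three red three red ⇒ T three red red three red three red ⇒ T three red three red red three red three red ⇒ three three T three red three red red three red three red ⇒ three three T three red three red three red red three red three red ⇒ three three eats three red three red three red red three red three red

S ⇒ T   [S ::= T]
T ⇒ T three red   [T ::= T three red]
T three red ⇒ T three red three red   [T ::= T three red]
T three red three red ⇒ T red three red three red   [T ::= T red]
T red three red three red ⇒ T three red red three red three red   [T ::= T three red]
T three red red three red three red ⇒ T three red three red red three red three red   [T ::= T three red]
T three red three red red three red three red ⇒ three three T three red three red red three red three red   [T ::= three three T]
three three T three red three red red three red three red ⇒ three three T three red three red three red red three red three red   [T ::= T three red]
three three T three red three red three red red three red three red ⇒ three three eats three red three red three red red three red three red   [T ::= eats]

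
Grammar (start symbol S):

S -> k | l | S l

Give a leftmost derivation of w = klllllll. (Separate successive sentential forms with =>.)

S => Sl => Sll => Slll => Sllll => Slllll => Sllllll => Slllllll => klllllll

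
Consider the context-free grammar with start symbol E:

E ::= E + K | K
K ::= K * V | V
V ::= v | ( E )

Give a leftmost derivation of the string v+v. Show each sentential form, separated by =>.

E => E+K   [E ::= E + K]
E+K => K+K   [E ::= K]
K+K => V+K   [K ::= V]
V+K => v+K   [V ::= v]
v+K => v+V   [K ::= V]
v+V => v+v   [V ::= v]

E => E+K => K+K => V+K => v+K => v+V => v+v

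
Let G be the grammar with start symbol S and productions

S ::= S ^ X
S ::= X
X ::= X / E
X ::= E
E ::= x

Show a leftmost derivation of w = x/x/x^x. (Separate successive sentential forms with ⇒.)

S⇒S^X⇒X^X⇒X/E^X⇒X/E/E^X⇒E/E/E^X⇒x/E/E^X⇒x/x/E^X⇒x/x/x^X⇒x/x/x^E⇒x/x/x^x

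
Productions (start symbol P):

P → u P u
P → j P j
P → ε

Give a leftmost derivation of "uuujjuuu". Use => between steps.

P => uPu   [P → u P u]
uPu => uuPuu   [P → u P u]
uuPuu => uuuPuuu   [P → u P u]
uuuPuuu => uuujPjuuu   [P → j P j]
uuujPjuuu => uuujjuuu   [P → ε]

P=>uPu=>uuPuu=>uuuPuuu=>uuujPjuuu=>uuujjuuu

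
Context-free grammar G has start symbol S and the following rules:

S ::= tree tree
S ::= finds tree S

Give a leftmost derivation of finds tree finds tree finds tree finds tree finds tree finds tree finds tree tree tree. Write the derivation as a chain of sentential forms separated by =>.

S => finds tree S   [S ::= finds tree S]
finds tree S => finds tree finds tree S   [S ::= finds tree S]
finds tree finds tree S => finds tree finds tree finds tree S   [S ::= finds tree S]
finds tree finds tree finds tree S => finds tree finds tree finds tree finds tree S   [S ::= finds tree S]
finds tree finds tree finds tree finds tree S => finds tree finds tree finds tree finds tree finds tree S   [S ::= finds tree S]
finds tree finds tree finds tree finds tree finds tree S => finds tree finds tree finds tree finds tree finds tree finds tree S   [S ::= finds tree S]
finds tree finds tree finds tree finds tree finds tree finds tree S => finds tree finds tree finds tree finds tree finds tree finds tree finds tree S   [S ::= finds tree S]
finds tree finds tree finds tree finds tree finds tree finds tree finds tree S => finds tree finds tree finds tree finds tree finds tree finds tree finds tree tree tree   [S ::= tree tree]

S => finds tree S => finds tree finds tree S => finds tree finds tree finds tree S => finds tree finds tree finds tree finds tree S => finds tree finds tree finds tree finds tree finds tree S => finds tree finds tree finds tree finds tree finds tree finds tree S => finds tree finds tree finds tree finds tree finds tree finds tree finds tree S => finds tree finds tree finds tree finds tree finds tree finds tree finds tree tree tree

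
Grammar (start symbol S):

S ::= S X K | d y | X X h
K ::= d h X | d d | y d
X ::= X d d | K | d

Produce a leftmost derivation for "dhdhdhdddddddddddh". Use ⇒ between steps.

S⇒XXh⇒KXh⇒dhXXh⇒dhXddXh⇒dhXddddXh⇒dhXddddddXh⇒dhKddddddXh⇒dhdhXddddddXh⇒dhdhKddddddXh⇒dhdhdhXddddddXh⇒dhdhdhKddddddXh⇒dhdhdhddddddddXh⇒dhdhdhddddddddXddh⇒dhdhdhdddddddddddh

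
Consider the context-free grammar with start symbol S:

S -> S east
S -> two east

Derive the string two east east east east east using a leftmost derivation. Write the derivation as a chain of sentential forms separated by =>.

S => S east => S east east => S east east east => S east east east east => two east east east east east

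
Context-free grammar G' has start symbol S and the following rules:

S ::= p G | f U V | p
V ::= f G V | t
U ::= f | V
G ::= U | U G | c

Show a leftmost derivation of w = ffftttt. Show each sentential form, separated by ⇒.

S ⇒ fUV   [S ::= f U V]
fUV ⇒ fVV   [U ::= V]
fVV ⇒ ffGVV   [V ::= f G V]
ffGVV ⇒ ffUVV   [G ::= U]
ffUVV ⇒ ffVVV   [U ::= V]
ffVVV ⇒ fffGVVV   [V ::= f G V]
fffGVVV ⇒ fffUVVV   [G ::= U]
fffUVVV ⇒ fffVVVV   [U ::= V]
fffVVVV ⇒ ffftVVV   [V ::= t]
ffftVVV ⇒ fffttVV   [V ::= t]
fffttVV ⇒ ffftttV   [V ::= t]
ffftttV ⇒ ffftttt   [V ::= t]

S ⇒ fUV ⇒ fVV ⇒ ffGVV ⇒ ffUVV ⇒ ffVVV ⇒ fffGVVV ⇒ fffUVVV ⇒ fffVVVV ⇒ ffftVVV ⇒ fffttVV ⇒ ffftttV ⇒ ffftttt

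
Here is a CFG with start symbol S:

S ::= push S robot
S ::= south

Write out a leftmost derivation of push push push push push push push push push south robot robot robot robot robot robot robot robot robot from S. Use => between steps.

S => push S robot => push push S robot robot => push push push S robot robot robot => push push push push S robot robot robot robot => push push push push push S robot robot robot robot robot => push push push push push push S robot robot robot robot robot robot => push push push push push push push S robot robot robot robot robot robot robot => push push push push push push push push S robot robot robot robot robot robot robot robot => push push push push push push push push push S robot robot robot robot robot robot robot robot robot => push push push push push push push push push south robot robot robot robot robot robot robot robot robot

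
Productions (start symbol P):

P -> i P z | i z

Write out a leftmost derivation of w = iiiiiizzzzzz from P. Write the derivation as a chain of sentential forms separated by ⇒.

P ⇒ iPz ⇒ iiPzz ⇒ iiiPzzz ⇒ iiiiPzzzz ⇒ iiiiiPzzzzz ⇒ iiiiiizzzzzz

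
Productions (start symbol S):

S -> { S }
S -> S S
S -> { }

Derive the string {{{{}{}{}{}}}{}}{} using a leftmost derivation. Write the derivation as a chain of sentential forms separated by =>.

S => SS   [S -> S S]
SS => {S}S   [S -> { S }]
{S}S => {SS}S   [S -> S S]
{SS}S => {{S}S}S   [S -> { S }]
{{S}S}S => {{{S}}S}S   [S -> { S }]
{{{S}}S}S => {{{SS}}S}S   [S -> S S]
{{{SS}}S}S => {{{SSS}}S}S   [S -> S S]
{{{SSS}}S}S => {{{{}SS}}S}S   [S -> { }]
{{{{}SS}}S}S => {{{{}SSS}}S}S   [S -> S S]
{{{{}SSS}}S}S => {{{{}{}SS}}S}S   [S -> { }]
{{{{}{}SS}}S}S => {{{{}{}{}S}}S}S   [S -> { }]
{{{{}{}{}S}}S}S => {{{{}{}{}{}}}S}S   [S -> { }]
{{{{}{}{}{}}}S}S => {{{{}{}{}{}}}{}}S   [S -> { }]
{{{{}{}{}{}}}{}}S => {{{{}{}{}{}}}{}}{}   [S -> { }]

S => SS => {S}S => {SS}S => {{S}S}S => {{{S}}S}S => {{{SS}}S}S => {{{SSS}}S}S => {{{{}SS}}S}S => {{{{}SSS}}S}S => {{{{}{}SS}}S}S => {{{{}{}{}S}}S}S => {{{{}{}{}{}}}S}S => {{{{}{}{}{}}}{}}S => {{{{}{}{}{}}}{}}{}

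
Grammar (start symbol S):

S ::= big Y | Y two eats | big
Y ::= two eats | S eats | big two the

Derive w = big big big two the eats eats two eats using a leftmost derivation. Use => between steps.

S => Y two eats   [S ::= Y two eats]
Y two eats => S eats two eats   [Y ::= S eats]
S eats two eats => big Y eats two eats   [S ::= big Y]
big Y eats two eats => big S eats eats two eats   [Y ::= S eats]
big S eats eats two eats => big big Y eats eats two eats   [S ::= big Y]
big big Y eats eats two eats => big big big two the eats eats two eats   [Y ::= big two the]

S => Y two eats => S eats two eats => big Y eats two eats => big S eats eats two eats => big big Y eats eats two eats => big big big two the eats eats two eats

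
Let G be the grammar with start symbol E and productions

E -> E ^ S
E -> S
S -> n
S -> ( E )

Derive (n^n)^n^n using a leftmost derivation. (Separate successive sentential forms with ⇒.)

E ⇒ E^S   [E -> E ^ S]
E^S ⇒ E^S^S   [E -> E ^ S]
E^S^S ⇒ S^S^S   [E -> S]
S^S^S ⇒ (E)^S^S   [S -> ( E )]
(E)^S^S ⇒ (E^S)^S^S   [E -> E ^ S]
(E^S)^S^S ⇒ (S^S)^S^S   [E -> S]
(S^S)^S^S ⇒ (n^S)^S^S   [S -> n]
(n^S)^S^S ⇒ (n^n)^S^S   [S -> n]
(n^n)^S^S ⇒ (n^n)^n^S   [S -> n]
(n^n)^n^S ⇒ (n^n)^n^n   [S -> n]

E⇒E^S⇒E^S^S⇒S^S^S⇒(E)^S^S⇒(E^S)^S^S⇒(S^S)^S^S⇒(n^S)^S^S⇒(n^n)^S^S⇒(n^n)^n^S⇒(n^n)^n^n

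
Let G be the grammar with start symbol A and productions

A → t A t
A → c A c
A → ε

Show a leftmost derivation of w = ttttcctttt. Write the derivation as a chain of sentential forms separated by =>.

A=>tAt=>ttAtt=>tttAttt=>ttttAtttt=>ttttcActttt=>ttttcctttt

A => tAt   [A → t A t]
tAt => ttAtt   [A → t A t]
ttAtt => tttAttt   [A → t A t]
tttAttt => ttttAtttt   [A → t A t]
ttttAtttt => ttttcActttt   [A → c A c]
ttttcActttt => ttttcctttt   [A → ε]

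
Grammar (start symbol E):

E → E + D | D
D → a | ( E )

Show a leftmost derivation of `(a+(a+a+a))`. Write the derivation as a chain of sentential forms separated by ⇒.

E ⇒ D ⇒ (E) ⇒ (E+D) ⇒ (D+D) ⇒ (a+D) ⇒ (a+(E)) ⇒ (a+(E+D)) ⇒ (a+(E+D+D)) ⇒ (a+(D+D+D)) ⇒ (a+(a+D+D)) ⇒ (a+(a+a+D)) ⇒ (a+(a+a+a))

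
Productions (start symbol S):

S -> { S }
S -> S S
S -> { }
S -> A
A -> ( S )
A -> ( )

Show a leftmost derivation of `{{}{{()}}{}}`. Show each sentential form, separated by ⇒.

S⇒{S}⇒{SS}⇒{SSS}⇒{{}SS}⇒{{}{S}S}⇒{{}{{S}}S}⇒{{}{{A}}S}⇒{{}{{()}}S}⇒{{}{{()}}{}}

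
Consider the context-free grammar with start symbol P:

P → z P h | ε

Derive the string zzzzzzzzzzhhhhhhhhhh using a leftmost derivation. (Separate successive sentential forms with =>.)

P=>zPh=>zzPhh=>zzzPhhh=>zzzzPhhhh=>zzzzzPhhhhh=>zzzzzzPhhhhhh=>zzzzzzzPhhhhhhh=>zzzzzzzzPhhhhhhhh=>zzzzzzzzzPhhhhhhhhh=>zzzzzzzzzzPhhhhhhhhhh=>zzzzzzzzzzhhhhhhhhhh

P => zPh   [P → z P h]
zPh => zzPhh   [P → z P h]
zzPhh => zzzPhhh   [P → z P h]
zzzPhhh => zzzzPhhhh   [P → z P h]
zzzzPhhhh => zzzzzPhhhhh   [P → z P h]
zzzzzPhhhhh => zzzzzzPhhhhhh   [P → z P h]
zzzzzzPhhhhhh => zzzzzzzPhhhhhhh   [P → z P h]
zzzzzzzPhhhhhhh => zzzzzzzzPhhhhhhhh   [P → z P h]
zzzzzzzzPhhhhhhhh => zzzzzzzzzPhhhhhhhhh   [P → z P h]
zzzzzzzzzPhhhhhhhhh => zzzzzzzzzzPhhhhhhhhhh   [P → z P h]
zzzzzzzzzzPhhhhhhhhhh => zzzzzzzzzzhhhhhhhhhh   [P → ε]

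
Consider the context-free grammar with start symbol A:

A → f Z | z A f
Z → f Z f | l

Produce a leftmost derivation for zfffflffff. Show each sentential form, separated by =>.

A => zAf   [A → z A f]
zAf => zfZf   [A → f Z]
zfZf => zffZff   [Z → f Z f]
zffZff => zfffZfff   [Z → f Z f]
zfffZfff => zffffZffff   [Z → f Z f]
zffffZffff => zfffflffff   [Z → l]

A => zAf => zfZf => zffZff => zfffZfff => zffffZffff => zfffflffff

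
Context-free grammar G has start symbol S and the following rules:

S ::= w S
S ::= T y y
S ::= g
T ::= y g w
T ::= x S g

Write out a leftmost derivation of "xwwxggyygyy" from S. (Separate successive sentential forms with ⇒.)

S ⇒ Tyy ⇒ xSgyy ⇒ xwSgyy ⇒ xwwSgyy ⇒ xwwTyygyy ⇒ xwwxSgyygyy ⇒ xwwxggyygyy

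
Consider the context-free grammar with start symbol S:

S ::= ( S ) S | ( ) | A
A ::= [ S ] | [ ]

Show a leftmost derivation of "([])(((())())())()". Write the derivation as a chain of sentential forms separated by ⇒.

S⇒(S)S⇒(A)S⇒([])S⇒([])(S)S⇒([])((S)S)S⇒([])(((S)S)S)S⇒([])(((())S)S)S⇒([])(((())())S)S⇒([])(((())())())S⇒([])(((())())())()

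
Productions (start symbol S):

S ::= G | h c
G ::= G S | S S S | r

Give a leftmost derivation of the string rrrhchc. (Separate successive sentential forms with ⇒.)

S⇒G⇒GS⇒GSS⇒GSSS⇒rSSS⇒rGSS⇒rrSS⇒rrGS⇒rrGSS⇒rrrSS⇒rrrhcS⇒rrrhchc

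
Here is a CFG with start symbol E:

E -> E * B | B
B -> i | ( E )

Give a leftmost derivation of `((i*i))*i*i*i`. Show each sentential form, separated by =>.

E=>E*B=>E*B*B=>E*B*B*B=>B*B*B*B=>(E)*B*B*B=>(B)*B*B*B=>((E))*B*B*B=>((E*B))*B*B*B=>((B*B))*B*B*B=>((i*B))*B*B*B=>((i*i))*B*B*B=>((i*i))*i*B*B=>((i*i))*i*i*B=>((i*i))*i*i*i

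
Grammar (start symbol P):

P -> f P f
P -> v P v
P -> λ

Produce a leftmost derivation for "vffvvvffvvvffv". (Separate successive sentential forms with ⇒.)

P ⇒ vPv ⇒ vfPfv ⇒ vffPffv ⇒ vffvPvffv ⇒ vffvvPvvffv ⇒ vffvvvPvvvffv ⇒ vffvvvfPfvvvffv ⇒ vffvvvffvvvffv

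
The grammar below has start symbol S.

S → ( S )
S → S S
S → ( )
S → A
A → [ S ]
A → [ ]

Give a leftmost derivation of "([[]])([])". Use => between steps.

S => SS   [S → S S]
SS => (S)S   [S → ( S )]
(S)S => (A)S   [S → A]
(A)S => ([S])S   [A → [ S ]]
([S])S => ([A])S   [S → A]
([A])S => ([[]])S   [A → [ ]]
([[]])S => ([[]])(S)   [S → ( S )]
([[]])(S) => ([[]])(A)   [S → A]
([[]])(A) => ([[]])([])   [A → [ ]]

S=>SS=>(S)S=>(A)S=>([S])S=>([A])S=>([[]])S=>([[]])(S)=>([[]])(A)=>([[]])([])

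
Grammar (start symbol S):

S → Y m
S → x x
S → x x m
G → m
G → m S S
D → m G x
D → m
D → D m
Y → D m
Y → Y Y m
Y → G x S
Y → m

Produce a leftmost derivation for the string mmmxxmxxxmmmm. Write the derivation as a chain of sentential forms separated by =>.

S=>Ym=>YYmm=>GxSYmm=>mSSxSYmm=>mYmSxSYmm=>mmmSxSYmm=>mmmxxmxSYmm=>mmmxxmxxxmYmm=>mmmxxmxxxmmmm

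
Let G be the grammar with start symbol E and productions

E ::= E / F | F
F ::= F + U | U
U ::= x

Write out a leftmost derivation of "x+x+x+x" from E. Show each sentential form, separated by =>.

E => F => F+U => F+U+U => F+U+U+U => U+U+U+U => x+U+U+U => x+x+U+U => x+x+x+U => x+x+x+x

E => F   [E ::= F]
F => F+U   [F ::= F + U]
F+U => F+U+U   [F ::= F + U]
F+U+U => F+U+U+U   [F ::= F + U]
F+U+U+U => U+U+U+U   [F ::= U]
U+U+U+U => x+U+U+U   [U ::= x]
x+U+U+U => x+x+U+U   [U ::= x]
x+x+U+U => x+x+x+U   [U ::= x]
x+x+x+U => x+x+x+x   [U ::= x]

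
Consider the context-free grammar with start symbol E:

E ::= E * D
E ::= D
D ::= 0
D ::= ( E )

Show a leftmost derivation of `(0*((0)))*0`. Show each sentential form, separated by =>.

E => E*D => D*D => (E)*D => (E*D)*D => (D*D)*D => (0*D)*D => (0*(E))*D => (0*(D))*D => (0*((E)))*D => (0*((D)))*D => (0*((0)))*D => (0*((0)))*0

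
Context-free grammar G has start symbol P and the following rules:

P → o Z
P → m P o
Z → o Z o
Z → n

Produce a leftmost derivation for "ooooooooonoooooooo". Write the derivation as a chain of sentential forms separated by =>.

P => oZ   [P → o Z]
oZ => ooZo   [Z → o Z o]
ooZo => oooZoo   [Z → o Z o]
oooZoo => ooooZooo   [Z → o Z o]
ooooZooo => oooooZoooo   [Z → o Z o]
oooooZoooo => ooooooZooooo   [Z → o Z o]
ooooooZooooo => oooooooZoooooo   [Z → o Z o]
oooooooZoooooo => ooooooooZooooooo   [Z → o Z o]
ooooooooZooooooo => oooooooooZoooooooo   [Z → o Z o]
oooooooooZoooooooo => ooooooooonoooooooo   [Z → n]

P=>oZ=>ooZo=>oooZoo=>ooooZooo=>oooooZoooo=>ooooooZooooo=>oooooooZoooooo=>ooooooooZooooooo=>oooooooooZoooooooo=>ooooooooonoooooooo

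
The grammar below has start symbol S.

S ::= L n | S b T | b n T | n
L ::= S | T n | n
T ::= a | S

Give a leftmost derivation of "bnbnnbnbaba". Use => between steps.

S => SbT   [S ::= S b T]
SbT => SbTbT   [S ::= S b T]
SbTbT => bnTbTbT   [S ::= b n T]
bnTbTbT => bnSbTbT   [T ::= S]
bnSbTbT => bnSbTbTbT   [S ::= S b T]
bnSbTbTbT => bnbnTbTbTbT   [S ::= b n T]
bnbnTbTbTbT => bnbnSbTbTbT   [T ::= S]
bnbnSbTbTbT => bnbnnbTbTbT   [S ::= n]
bnbnnbTbTbT => bnbnnbSbTbT   [T ::= S]
bnbnnbSbTbT => bnbnnbnbTbT   [S ::= n]
bnbnnbnbTbT => bnbnnbnbabT   [T ::= a]
bnbnnbnbabT => bnbnnbnbaba   [T ::= a]

S => SbT => SbTbT => bnTbTbT => bnSbTbT => bnSbTbTbT => bnbnTbTbTbT => bnbnSbTbTbT => bnbnnbTbTbT => bnbnnbSbTbT => bnbnnbnbTbT => bnbnnbnbabT => bnbnnbnbaba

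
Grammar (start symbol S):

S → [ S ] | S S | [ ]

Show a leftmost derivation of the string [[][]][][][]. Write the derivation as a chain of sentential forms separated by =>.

S => SS   [S → S S]
SS => SSS   [S → S S]
SSS => SSSS   [S → S S]
SSSS => [S]SSS   [S → [ S ]]
[S]SSS => [SS]SSS   [S → S S]
[SS]SSS => [[]S]SSS   [S → [ ]]
[[]S]SSS => [[][]]SSS   [S → [ ]]
[[][]]SSS => [[][]][]SS   [S → [ ]]
[[][]][]SS => [[][]][][]S   [S → [ ]]
[[][]][][]S => [[][]][][][]   [S → [ ]]

S => SS => SSS => SSSS => [S]SSS => [SS]SSS => [[]S]SSS => [[][]]SSS => [[][]][]SS => [[][]][][]S => [[][]][][][]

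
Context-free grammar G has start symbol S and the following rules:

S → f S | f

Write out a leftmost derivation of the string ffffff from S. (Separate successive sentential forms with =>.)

S=>fS=>ffS=>fffS=>ffffS=>fffffS=>ffffff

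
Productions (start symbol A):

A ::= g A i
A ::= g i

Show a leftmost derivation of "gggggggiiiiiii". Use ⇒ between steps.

A ⇒ gAi   [A ::= g A i]
gAi ⇒ ggAii   [A ::= g A i]
ggAii ⇒ gggAiii   [A ::= g A i]
gggAiii ⇒ ggggAiiii   [A ::= g A i]
ggggAiiii ⇒ gggggAiiiii   [A ::= g A i]
gggggAiiiii ⇒ ggggggAiiiiii   [A ::= g A i]
ggggggAiiiiii ⇒ gggggggiiiiiii   [A ::= g i]

A ⇒ gAi ⇒ ggAii ⇒ gggAiii ⇒ ggggAiiii ⇒ gggggAiiiii ⇒ ggggggAiiiiii ⇒ gggggggiiiiiii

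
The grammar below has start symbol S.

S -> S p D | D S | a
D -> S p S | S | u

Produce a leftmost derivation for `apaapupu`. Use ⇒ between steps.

S ⇒ SpD ⇒ SpDpD ⇒ DSpDpD ⇒ SpSSpDpD ⇒ apSSpDpD ⇒ apaSpDpD ⇒ apaapDpD ⇒ apaapupD ⇒ apaapupu

S ⇒ SpD   [S -> S p D]
SpD ⇒ SpDpD   [S -> S p D]
SpDpD ⇒ DSpDpD   [S -> D S]
DSpDpD ⇒ SpSSpDpD   [D -> S p S]
SpSSpDpD ⇒ apSSpDpD   [S -> a]
apSSpDpD ⇒ apaSpDpD   [S -> a]
apaSpDpD ⇒ apaapDpD   [S -> a]
apaapDpD ⇒ apaapupD   [D -> u]
apaapupD ⇒ apaapupu   [D -> u]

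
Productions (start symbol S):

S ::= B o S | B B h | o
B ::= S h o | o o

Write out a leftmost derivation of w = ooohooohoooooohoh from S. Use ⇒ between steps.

S⇒BBh⇒ooBh⇒ooShoh⇒ooBoShoh⇒ooShooShoh⇒ooBoShooShoh⇒ooShooShooShoh⇒ooohooShooShoh⇒ooohooohooShoh⇒ooohooohooBoShoh⇒ooohooohoooooShoh⇒ooohooohoooooohoh

S ⇒ BBh   [S ::= B B h]
BBh ⇒ ooBh   [B ::= o o]
ooBh ⇒ ooShoh   [B ::= S h o]
ooShoh ⇒ ooBoShoh   [S ::= B o S]
ooBoShoh ⇒ ooShooShoh   [B ::= S h o]
ooShooShoh ⇒ ooBoShooShoh   [S ::= B o S]
ooBoShooShoh ⇒ ooShooShooShoh   [B ::= S h o]
ooShooShooShoh ⇒ ooohooShooShoh   [S ::= o]
ooohooShooShoh ⇒ ooohooohooShoh   [S ::= o]
ooohooohooShoh ⇒ ooohooohooBoShoh   [S ::= B o S]
ooohooohooBoShoh ⇒ ooohooohoooooShoh   [B ::= o o]
ooohooohoooooShoh ⇒ ooohooohoooooohoh   [S ::= o]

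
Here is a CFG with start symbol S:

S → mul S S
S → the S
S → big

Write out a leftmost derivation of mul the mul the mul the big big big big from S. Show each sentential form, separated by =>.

S => mul S S => mul the S S => mul the mul S S S => mul the mul the S S S => mul the mul the mul S S S S => mul the mul the mul the S S S S => mul the mul the mul the big S S S => mul the mul the mul the big big S S => mul the mul the mul the big big big S => mul the mul the mul the big big big big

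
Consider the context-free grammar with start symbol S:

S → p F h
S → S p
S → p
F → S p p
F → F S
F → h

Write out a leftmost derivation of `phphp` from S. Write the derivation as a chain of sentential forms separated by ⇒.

S⇒Sp⇒pFhp⇒pFShp⇒phShp⇒phphp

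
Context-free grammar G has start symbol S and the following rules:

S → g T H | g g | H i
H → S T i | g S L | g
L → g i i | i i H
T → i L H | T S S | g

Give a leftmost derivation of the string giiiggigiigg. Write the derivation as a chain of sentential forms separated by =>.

S => gTH => giLHH => giiiHHH => giiigSLHH => giiigHiLHH => giiiggiLHH => giiiggigiiHH => giiiggigiigH => giiiggigiigg

S => gTH   [S → g T H]
gTH => giLHH   [T → i L H]
giLHH => giiiHHH   [L → i i H]
giiiHHH => giiigSLHH   [H → g S L]
giiigSLHH => giiigHiLHH   [S → H i]
giiigHiLHH => giiiggiLHH   [H → g]
giiiggiLHH => giiiggigiiHH   [L → g i i]
giiiggigiiHH => giiiggigiigH   [H → g]
giiiggigiigH => giiiggigiigg   [H → g]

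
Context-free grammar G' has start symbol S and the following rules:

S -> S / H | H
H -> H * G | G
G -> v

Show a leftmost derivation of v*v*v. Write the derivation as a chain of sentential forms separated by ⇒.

S ⇒ H ⇒ H*G ⇒ H*G*G ⇒ G*G*G ⇒ v*G*G ⇒ v*v*G ⇒ v*v*v

S ⇒ H   [S -> H]
H ⇒ H*G   [H -> H * G]
H*G ⇒ H*G*G   [H -> H * G]
H*G*G ⇒ G*G*G   [H -> G]
G*G*G ⇒ v*G*G   [G -> v]
v*G*G ⇒ v*v*G   [G -> v]
v*v*G ⇒ v*v*v   [G -> v]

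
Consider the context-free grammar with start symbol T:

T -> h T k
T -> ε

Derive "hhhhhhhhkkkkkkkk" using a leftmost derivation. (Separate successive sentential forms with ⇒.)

T ⇒ hTk ⇒ hhTkk ⇒ hhhTkkk ⇒ hhhhTkkkk ⇒ hhhhhTkkkkk ⇒ hhhhhhTkkkkkk ⇒ hhhhhhhTkkkkkkk ⇒ hhhhhhhhTkkkkkkkk ⇒ hhhhhhhhkkkkkkkk

T ⇒ hTk   [T -> h T k]
hTk ⇒ hhTkk   [T -> h T k]
hhTkk ⇒ hhhTkkk   [T -> h T k]
hhhTkkk ⇒ hhhhTkkkk   [T -> h T k]
hhhhTkkkk ⇒ hhhhhTkkkkk   [T -> h T k]
hhhhhTkkkkk ⇒ hhhhhhTkkkkkk   [T -> h T k]
hhhhhhTkkkkkk ⇒ hhhhhhhTkkkkkkk   [T -> h T k]
hhhhhhhTkkkkkkk ⇒ hhhhhhhhTkkkkkkkk   [T -> h T k]
hhhhhhhhTkkkkkkkk ⇒ hhhhhhhhkkkkkkkk   [T -> ε]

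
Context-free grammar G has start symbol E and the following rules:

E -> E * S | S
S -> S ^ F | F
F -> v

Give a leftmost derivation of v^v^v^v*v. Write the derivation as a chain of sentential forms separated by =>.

E => E*S => S*S => S^F*S => S^F^F*S => S^F^F^F*S => F^F^F^F*S => v^F^F^F*S => v^v^F^F*S => v^v^v^F*S => v^v^v^v*S => v^v^v^v*F => v^v^v^v*v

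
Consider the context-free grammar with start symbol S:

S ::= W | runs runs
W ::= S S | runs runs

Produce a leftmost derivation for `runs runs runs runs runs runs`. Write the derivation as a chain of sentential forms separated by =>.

S => W   [S ::= W]
W => S S   [W ::= S S]
S S => W S   [S ::= W]
W S => S S S   [W ::= S S]
S S S => runs runs S S   [S ::= runs runs]
runs runs S S => runs runs W S   [S ::= W]
runs runs W S => runs runs runs runs S   [W ::= runs runs]
runs runs runs runs S => runs runs runs runs W   [S ::= W]
runs runs runs runs W => runs runs runs runs runs runs   [W ::= runs runs]

S => W => S S => W S => S S S => runs runs S S => runs runs W S => runs runs runs runs S => runs runs runs runs W => runs runs runs runs runs runs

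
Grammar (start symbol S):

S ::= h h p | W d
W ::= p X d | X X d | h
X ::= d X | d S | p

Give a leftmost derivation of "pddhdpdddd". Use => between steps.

S=>Wd=>pXdd=>pdSdd=>pdWddd=>pdXXdddd=>pddSXdddd=>pddWdXdddd=>pddhdXdddd=>pddhdpdddd

S => Wd   [S ::= W d]
Wd => pXdd   [W ::= p X d]
pXdd => pdSdd   [X ::= d S]
pdSdd => pdWddd   [S ::= W d]
pdWddd => pdXXdddd   [W ::= X X d]
pdXXdddd => pddSXdddd   [X ::= d S]
pddSXdddd => pddWdXdddd   [S ::= W d]
pddWdXdddd => pddhdXdddd   [W ::= h]
pddhdXdddd => pddhdpdddd   [X ::= p]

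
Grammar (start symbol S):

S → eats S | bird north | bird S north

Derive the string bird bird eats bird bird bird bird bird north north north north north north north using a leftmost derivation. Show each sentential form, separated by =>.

S => bird S north => bird bird S north north => bird bird eats S north north => bird bird eats bird S north north north => bird bird eats bird bird S north north north north => bird bird eats bird bird bird S north north north north north => bird bird eats bird bird bird bird S north north north north north north => bird bird eats bird bird bird bird bird north north north north north north north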